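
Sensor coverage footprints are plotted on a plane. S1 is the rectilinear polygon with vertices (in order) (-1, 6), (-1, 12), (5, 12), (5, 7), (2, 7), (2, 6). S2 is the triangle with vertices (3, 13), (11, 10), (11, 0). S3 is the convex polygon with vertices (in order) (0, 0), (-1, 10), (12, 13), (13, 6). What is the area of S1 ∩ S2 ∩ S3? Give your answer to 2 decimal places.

The intersection is the polygon with vertices (5,9.75), (4.119,11.181), (5,11.385).
By the shoelace formula its area is 0.72.

0.72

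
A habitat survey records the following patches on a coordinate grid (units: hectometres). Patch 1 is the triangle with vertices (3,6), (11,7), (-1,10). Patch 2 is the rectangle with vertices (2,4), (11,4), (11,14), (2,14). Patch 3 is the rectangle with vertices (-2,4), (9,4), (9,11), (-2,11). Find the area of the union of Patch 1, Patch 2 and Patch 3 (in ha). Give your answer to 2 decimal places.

By inclusion–exclusion:
Individual areas: |Patch 1| = 18, |Patch 2| = 90, |Patch 3| = 77.
|Patch 1∩Patch 2| = 14.625.
|Patch 1∩Patch 3| = 17.25.
|Patch 2∩Patch 3|: x∈[2,9], y∈[4,11] → 7·7 = 49.
|Patch 1∩Patch 2∩Patch 3| = 13.875.
|Patch 1 ∪ Patch 2 ∪ Patch 3| = 185 − 80.875 + 13.875 = 118.00.

118.00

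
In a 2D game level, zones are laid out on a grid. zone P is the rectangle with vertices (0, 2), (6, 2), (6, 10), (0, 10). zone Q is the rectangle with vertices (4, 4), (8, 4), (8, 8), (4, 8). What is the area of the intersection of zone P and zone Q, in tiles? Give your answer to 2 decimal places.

|zone P∩zone Q|: x∈[4,6], y∈[4,8] → 2·4 = 8.

8.00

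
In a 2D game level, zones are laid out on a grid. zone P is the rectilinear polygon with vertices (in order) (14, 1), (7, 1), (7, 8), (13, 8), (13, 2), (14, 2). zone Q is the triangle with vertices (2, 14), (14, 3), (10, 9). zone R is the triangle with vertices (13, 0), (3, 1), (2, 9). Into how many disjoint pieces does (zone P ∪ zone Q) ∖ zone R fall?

1

(zone P ∪ zone Q) ∖ zone R is a single connected region.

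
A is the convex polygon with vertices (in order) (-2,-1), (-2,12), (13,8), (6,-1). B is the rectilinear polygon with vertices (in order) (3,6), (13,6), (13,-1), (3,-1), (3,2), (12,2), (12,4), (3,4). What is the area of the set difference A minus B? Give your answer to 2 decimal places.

105.67

|A| = 133.5, |A∩B| = 27.8333.
|A ∖ B| = |A| − |A∩B| = 133.5 − 27.8333 = 105.67.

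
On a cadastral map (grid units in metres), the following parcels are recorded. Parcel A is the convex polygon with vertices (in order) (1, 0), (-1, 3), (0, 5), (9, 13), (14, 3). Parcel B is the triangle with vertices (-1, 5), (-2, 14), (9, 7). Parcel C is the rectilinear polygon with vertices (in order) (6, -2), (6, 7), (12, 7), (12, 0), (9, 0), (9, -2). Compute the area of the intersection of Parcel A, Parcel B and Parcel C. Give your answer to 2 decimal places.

The intersection is the polygon with vertices (6,6.4), (6,7), (9,7).
By the shoelace formula its area is 0.90.

0.90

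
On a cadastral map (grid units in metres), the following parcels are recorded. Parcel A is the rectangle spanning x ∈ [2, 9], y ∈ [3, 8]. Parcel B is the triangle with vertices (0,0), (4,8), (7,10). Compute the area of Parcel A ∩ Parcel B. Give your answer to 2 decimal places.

The intersection is the polygon with vertices (5.6,8), (2.1,3), (2,3), (2,4), (4,8).
By the shoelace formula its area is 5.25.

5.25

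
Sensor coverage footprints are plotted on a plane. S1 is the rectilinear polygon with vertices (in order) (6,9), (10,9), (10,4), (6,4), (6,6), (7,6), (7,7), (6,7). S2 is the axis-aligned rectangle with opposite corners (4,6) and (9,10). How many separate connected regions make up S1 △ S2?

S1 △ S2 is a single connected region.

1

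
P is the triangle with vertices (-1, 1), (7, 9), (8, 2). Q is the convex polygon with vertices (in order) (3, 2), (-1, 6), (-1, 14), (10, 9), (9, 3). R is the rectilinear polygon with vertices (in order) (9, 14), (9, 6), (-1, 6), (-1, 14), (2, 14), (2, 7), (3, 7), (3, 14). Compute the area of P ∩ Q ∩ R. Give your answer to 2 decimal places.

5.14

The intersection is the polygon with vertices (7.429,6), (4,6), (7,9).
By the shoelace formula its area is 5.14.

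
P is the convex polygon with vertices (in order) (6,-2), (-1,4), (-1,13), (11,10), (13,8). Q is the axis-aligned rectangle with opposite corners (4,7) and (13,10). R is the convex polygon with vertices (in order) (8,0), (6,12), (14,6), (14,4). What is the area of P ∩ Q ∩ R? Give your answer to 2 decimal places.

The intersection is the polygon with vertices (12.3,7), (6.833,7), (6.333,10), (8.667,10), (12.426,7.18).
By the shoelace formula its area is 12.22.

12.22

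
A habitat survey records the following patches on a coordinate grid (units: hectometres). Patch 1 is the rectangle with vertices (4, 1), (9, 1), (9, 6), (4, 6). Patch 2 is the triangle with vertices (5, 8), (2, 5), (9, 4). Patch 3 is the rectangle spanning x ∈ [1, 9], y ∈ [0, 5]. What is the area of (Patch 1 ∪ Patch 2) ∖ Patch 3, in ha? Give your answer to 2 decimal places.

|Patch 1 ∪ Patch 2| = 30.7857.
|(Patch 1 ∪ Patch 2) ∩ Patch 3| = 20.2857.
|(Patch 1 ∪ Patch 2) ∖ Patch 3| = 30.7857 − 20.2857 = 10.50.

10.50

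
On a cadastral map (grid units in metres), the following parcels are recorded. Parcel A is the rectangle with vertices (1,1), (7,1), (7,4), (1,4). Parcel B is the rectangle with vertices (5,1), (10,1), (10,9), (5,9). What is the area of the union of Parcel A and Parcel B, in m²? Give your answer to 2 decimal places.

52.00

By inclusion–exclusion:
Individual areas: |Parcel A| = 18, |Parcel B| = 40.
|Parcel A∩Parcel B|: x∈[5,7], y∈[1,4] → 2·3 = 6.
|Parcel A ∪ Parcel B| = 58 − 6 = 52.00.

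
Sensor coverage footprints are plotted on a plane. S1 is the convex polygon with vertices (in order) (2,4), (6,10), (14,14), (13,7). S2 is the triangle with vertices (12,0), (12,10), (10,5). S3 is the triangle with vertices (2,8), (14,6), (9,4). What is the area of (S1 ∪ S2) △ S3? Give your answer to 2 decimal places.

|S1 ∪ S2| = 60.5955.
|(S1 ∪ S2) ∩ S3| = 10.5489.
|(S1 ∪ S2) △ S3| = 60.5955 + 17 − 21.0979 = 56.50.

56.50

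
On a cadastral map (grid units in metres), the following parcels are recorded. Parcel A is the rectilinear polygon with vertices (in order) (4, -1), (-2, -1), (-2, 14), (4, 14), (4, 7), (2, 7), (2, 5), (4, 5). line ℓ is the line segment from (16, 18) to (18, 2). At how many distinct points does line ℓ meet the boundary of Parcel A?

The segment lies entirely outside Parcel A and never meets its boundary.

0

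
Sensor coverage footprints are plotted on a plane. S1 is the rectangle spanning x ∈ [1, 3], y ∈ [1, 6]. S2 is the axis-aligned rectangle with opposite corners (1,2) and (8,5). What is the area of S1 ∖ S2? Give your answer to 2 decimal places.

4.00

|S1∩S2|: x∈[1,3], y∈[2,5] → 2·3 = 6.
|S1| = 10.
|S1 ∖ S2| = |S1| − |S1∩S2| = 10 − 6 = 4.00.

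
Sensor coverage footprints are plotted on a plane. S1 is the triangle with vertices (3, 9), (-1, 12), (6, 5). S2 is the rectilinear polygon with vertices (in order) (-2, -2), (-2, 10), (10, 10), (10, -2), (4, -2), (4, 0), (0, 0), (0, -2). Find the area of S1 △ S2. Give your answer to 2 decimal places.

|S1| = 3.5, |S2| = 136, |S1∩S2| = 2.8333.
|S1 △ S2| = |S1| + |S2| − 2·|S1∩S2| = 3.5 + 136 − 5.6667 = 133.83.

133.83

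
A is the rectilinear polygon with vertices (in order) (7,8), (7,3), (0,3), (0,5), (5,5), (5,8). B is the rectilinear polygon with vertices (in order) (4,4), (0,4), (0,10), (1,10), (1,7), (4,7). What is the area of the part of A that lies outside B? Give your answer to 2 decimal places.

16.00

|A| = 20, |A∩B| = 4.
|A ∖ B| = |A| − |A∩B| = 20 − 4 = 16.00.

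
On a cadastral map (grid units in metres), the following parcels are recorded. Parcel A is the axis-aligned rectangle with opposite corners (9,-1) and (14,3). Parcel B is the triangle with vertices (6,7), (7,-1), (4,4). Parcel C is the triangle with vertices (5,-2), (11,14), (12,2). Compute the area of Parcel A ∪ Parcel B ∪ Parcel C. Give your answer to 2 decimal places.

By inclusion–exclusion:
Individual areas: |Parcel A| = 20, |Parcel B| = 9.5, |Parcel C| = 44.
|Parcel A∩Parcel B| = 0.
|Parcel A∩Parcel C| = 5.5298.
|Parcel B∩Parcel C| = 1.2831.
|Parcel A∩Parcel B∩Parcel C| = 0.
|Parcel A ∪ Parcel B ∪ Parcel C| = 73.5 − 6.8129 + 0 = 66.69.

66.69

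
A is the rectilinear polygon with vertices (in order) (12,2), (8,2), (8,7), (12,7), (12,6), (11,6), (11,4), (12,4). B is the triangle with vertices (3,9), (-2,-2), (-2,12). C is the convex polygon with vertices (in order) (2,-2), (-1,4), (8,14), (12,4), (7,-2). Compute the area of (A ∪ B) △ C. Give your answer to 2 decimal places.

131.51

|A ∪ B| = 53.
|(A ∪ B) ∩ C| = 20.2449.
|(A ∪ B) △ C| = 53 + 119 − 40.4898 = 131.51.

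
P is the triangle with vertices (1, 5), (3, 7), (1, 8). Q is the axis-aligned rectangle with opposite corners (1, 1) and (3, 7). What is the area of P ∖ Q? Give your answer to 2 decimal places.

|P| = 3, |P∩Q| = 2.
|P ∖ Q| = |P| − |P∩Q| = 3 − 2 = 1.00.

1.00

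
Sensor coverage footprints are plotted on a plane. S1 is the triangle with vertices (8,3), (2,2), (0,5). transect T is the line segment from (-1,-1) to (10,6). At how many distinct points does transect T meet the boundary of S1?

2

The segment meets the boundary at (6.051,3.487), (4.323,2.387).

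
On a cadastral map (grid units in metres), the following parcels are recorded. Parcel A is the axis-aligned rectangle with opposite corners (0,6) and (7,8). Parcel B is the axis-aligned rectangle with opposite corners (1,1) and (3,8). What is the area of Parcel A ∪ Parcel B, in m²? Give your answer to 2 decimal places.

24.00

By inclusion–exclusion:
Individual areas: |Parcel A| = 14, |Parcel B| = 14.
|Parcel A∩Parcel B|: x∈[1,3], y∈[6,8] → 2·2 = 4.
|Parcel A ∪ Parcel B| = 28 − 4 = 24.00.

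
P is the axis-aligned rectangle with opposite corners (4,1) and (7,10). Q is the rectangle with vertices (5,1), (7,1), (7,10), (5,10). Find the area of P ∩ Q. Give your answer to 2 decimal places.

18.00

|P∩Q|: x∈[5,7], y∈[1,10] → 2·9 = 18.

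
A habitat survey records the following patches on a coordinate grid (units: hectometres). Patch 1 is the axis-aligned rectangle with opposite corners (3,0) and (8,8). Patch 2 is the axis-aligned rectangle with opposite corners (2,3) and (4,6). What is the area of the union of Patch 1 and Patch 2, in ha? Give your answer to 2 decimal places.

43.00

By inclusion–exclusion:
Individual areas: |Patch 1| = 40, |Patch 2| = 6.
|Patch 1∩Patch 2|: x∈[3,4], y∈[3,6] → 1·3 = 3.
|Patch 1 ∪ Patch 2| = 46 − 3 = 43.00.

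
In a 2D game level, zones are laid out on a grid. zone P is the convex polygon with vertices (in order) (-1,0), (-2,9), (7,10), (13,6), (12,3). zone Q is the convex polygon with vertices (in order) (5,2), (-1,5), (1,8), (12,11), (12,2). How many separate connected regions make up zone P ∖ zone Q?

2

zone P ∖ zone Q splits into 2 disjoint pieces (area 32.828, area 1.8333).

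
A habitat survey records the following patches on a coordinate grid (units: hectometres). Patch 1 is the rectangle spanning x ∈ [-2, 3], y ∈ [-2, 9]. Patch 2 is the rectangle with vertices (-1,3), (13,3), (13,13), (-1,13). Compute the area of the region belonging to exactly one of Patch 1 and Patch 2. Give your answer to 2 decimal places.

147.00

|Patch 1∩Patch 2|: x∈[-1,3], y∈[3,9] → 4·6 = 24.
|Patch 1 △ Patch 2| = |Patch 1| + |Patch 2| − 2·|Patch 1∩Patch 2| = 55 + 140 − 48 = 147.00.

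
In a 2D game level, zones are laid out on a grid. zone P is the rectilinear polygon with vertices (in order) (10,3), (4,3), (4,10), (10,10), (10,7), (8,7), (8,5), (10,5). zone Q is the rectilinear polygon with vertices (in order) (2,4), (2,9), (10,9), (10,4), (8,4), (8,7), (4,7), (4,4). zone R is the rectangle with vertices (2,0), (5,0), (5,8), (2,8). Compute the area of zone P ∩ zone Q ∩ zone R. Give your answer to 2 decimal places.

1.00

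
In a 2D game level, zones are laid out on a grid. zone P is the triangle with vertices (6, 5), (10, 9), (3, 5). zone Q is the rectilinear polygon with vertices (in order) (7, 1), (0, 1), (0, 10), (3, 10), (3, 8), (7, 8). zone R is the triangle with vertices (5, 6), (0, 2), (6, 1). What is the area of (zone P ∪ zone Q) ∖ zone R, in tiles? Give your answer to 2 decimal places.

42.43

|zone P ∪ zone Q| = 56.9286.
|(zone P ∪ zone Q) ∩ zone R| = 14.5.
|(zone P ∪ zone Q) ∖ zone R| = 56.9286 − 14.5 = 42.43.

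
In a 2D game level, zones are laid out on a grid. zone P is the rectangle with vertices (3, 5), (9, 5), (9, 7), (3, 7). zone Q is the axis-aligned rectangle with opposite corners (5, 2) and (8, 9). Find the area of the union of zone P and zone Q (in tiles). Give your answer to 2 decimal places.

By inclusion–exclusion:
Individual areas: |zone P| = 12, |zone Q| = 21.
|zone P∩zone Q|: x∈[5,8], y∈[5,7] → 3·2 = 6.
|zone P ∪ zone Q| = 33 − 6 = 27.00.

27.00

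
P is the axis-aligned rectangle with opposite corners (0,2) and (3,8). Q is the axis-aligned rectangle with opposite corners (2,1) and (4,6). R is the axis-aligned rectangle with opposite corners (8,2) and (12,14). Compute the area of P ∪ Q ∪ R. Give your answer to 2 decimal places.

72.00

By inclusion–exclusion:
Individual areas: |P| = 18, |Q| = 10, |R| = 48.
|P∩Q|: x∈[2,3], y∈[2,6] → 1·4 = 4.
|P∩R| = 0 (no overlap).
|Q∩R| = 0 (no overlap).
|P∩Q∩R| = 0.
|P ∪ Q ∪ R| = 76 − 4 + 0 = 72.00.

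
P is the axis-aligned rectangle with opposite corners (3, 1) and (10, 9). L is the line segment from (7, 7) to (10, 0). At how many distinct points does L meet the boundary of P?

1

The segment meets the boundary at (9.571,1).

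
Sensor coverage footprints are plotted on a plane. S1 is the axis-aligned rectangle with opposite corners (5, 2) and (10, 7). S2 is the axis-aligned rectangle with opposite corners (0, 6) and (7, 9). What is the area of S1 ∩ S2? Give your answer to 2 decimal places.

2.00

|S1∩S2|: x∈[5,7], y∈[6,7] → 2·1 = 2.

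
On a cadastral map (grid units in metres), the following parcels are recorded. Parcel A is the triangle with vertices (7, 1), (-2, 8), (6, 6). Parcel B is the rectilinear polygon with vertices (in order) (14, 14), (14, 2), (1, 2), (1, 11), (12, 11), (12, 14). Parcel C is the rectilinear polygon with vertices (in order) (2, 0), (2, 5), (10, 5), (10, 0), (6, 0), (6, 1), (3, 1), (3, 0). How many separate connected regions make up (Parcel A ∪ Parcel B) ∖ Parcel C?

(Parcel A ∪ Parcel B) ∖ Parcel C is a single connected region.

1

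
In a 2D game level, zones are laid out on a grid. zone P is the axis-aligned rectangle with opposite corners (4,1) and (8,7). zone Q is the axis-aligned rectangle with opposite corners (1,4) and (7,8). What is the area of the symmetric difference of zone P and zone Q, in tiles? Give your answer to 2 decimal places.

|zone P∩zone Q|: x∈[4,7], y∈[4,7] → 3·3 = 9.
|zone P △ zone Q| = |zone P| + |zone Q| − 2·|zone P∩zone Q| = 24 + 24 − 18 = 30.00.

30.00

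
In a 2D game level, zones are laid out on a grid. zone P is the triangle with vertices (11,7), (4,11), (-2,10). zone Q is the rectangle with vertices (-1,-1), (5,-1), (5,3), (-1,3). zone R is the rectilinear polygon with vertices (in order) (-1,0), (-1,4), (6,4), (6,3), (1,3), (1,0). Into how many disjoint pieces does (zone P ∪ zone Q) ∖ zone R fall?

(zone P ∪ zone Q) ∖ zone R splits into 2 disjoint pieces (area 15.5, area 18).

2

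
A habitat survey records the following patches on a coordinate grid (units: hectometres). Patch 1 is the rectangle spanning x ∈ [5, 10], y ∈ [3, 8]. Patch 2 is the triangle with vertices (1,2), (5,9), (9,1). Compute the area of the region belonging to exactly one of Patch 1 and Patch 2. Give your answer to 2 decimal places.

37.50

|Patch 1| = 25, |Patch 2| = 30, |Patch 1∩Patch 2| = 8.75.
|Patch 1 △ Patch 2| = |Patch 1| + |Patch 2| − 2·|Patch 1∩Patch 2| = 25 + 30 − 17.5 = 37.50.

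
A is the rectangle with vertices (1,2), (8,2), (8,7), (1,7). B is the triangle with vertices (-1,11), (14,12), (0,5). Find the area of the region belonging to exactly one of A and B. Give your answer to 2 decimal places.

|A| = 35, |B| = 45.5, |A∩B| = 2.25.
|A △ B| = |A| + |B| − 2·|A∩B| = 35 + 45.5 − 4.5 = 76.00.

76.00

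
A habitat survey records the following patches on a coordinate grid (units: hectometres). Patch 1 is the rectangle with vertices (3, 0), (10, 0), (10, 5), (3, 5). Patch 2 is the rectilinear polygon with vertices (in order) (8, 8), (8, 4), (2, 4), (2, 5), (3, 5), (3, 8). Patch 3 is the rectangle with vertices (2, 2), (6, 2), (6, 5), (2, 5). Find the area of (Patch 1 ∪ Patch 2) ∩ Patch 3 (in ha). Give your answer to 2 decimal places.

The region (Patch 1 ∪ Patch 2) ∩ Patch 3 is the polygon with vertices (3,4), (2,4), (2,5), (3,5), (6,5), (6,2), (3,2).
By the shoelace formula its area is 10.00.

10.00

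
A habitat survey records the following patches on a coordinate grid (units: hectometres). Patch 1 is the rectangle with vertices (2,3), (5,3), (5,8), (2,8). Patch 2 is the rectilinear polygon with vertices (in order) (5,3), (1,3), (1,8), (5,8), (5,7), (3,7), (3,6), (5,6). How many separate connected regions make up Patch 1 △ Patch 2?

Patch 1 △ Patch 2 splits into 2 disjoint pieces (area 2, area 5).

2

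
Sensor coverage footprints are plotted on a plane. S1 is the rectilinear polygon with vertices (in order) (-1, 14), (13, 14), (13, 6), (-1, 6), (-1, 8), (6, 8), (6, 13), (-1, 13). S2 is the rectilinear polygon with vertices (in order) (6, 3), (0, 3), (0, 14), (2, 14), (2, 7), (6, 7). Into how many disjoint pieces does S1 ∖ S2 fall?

S1 ∖ S2 splits into 3 disjoint pieces (area 1, area 64, area 2).

3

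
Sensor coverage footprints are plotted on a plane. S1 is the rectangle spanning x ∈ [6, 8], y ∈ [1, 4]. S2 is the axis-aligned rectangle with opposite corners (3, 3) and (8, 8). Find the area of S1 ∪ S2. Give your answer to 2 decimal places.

By inclusion–exclusion:
Individual areas: |S1| = 6, |S2| = 25.
|S1∩S2|: x∈[6,8], y∈[3,4] → 2·1 = 2.
|S1 ∪ S2| = 31 − 2 = 29.00.

29.00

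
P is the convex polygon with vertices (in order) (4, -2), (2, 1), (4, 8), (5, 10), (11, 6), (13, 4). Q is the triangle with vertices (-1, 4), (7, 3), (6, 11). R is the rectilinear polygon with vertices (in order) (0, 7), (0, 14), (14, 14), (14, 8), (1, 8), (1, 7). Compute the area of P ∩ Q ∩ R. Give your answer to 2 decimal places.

The intersection is the polygon with vertices (5,10), (6.227,9.182), (6.375,8), (4,8).
By the shoelace formula its area is 3.04.

3.04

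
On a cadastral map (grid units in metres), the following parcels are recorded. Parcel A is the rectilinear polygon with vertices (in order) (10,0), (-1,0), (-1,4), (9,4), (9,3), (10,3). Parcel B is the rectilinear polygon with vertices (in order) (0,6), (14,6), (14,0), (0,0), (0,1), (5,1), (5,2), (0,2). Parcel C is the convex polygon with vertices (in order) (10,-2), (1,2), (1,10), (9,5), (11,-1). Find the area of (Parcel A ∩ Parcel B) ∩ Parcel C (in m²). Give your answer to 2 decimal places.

|Parcel A ∩ Parcel B| = 34.
|(Parcel A ∩ Parcel B) ∩ Parcel C| = 27.46.

27.46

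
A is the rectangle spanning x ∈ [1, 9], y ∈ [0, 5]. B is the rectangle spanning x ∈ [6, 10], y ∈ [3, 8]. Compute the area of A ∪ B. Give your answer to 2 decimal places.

54.00

By inclusion–exclusion:
Individual areas: |A| = 40, |B| = 20.
|A∩B|: x∈[6,9], y∈[3,5] → 3·2 = 6.
|A ∪ B| = 60 − 6 = 54.00.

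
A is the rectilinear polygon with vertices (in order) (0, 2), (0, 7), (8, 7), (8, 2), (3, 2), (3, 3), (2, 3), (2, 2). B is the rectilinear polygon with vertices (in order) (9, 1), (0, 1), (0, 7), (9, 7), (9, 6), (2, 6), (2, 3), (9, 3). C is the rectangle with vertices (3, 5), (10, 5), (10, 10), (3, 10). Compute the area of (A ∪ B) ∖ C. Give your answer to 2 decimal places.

40.00

|A ∪ B| = 51.
|(A ∪ B) ∩ C| = 11.
|(A ∪ B) ∖ C| = 51 − 11 = 40.00.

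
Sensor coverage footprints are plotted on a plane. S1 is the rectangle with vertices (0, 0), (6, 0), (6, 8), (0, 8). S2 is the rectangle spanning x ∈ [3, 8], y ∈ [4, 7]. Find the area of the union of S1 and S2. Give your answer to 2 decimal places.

By inclusion–exclusion:
Individual areas: |S1| = 48, |S2| = 15.
|S1∩S2|: x∈[3,6], y∈[4,7] → 3·3 = 9.
|S1 ∪ S2| = 63 − 9 = 54.00.

54.00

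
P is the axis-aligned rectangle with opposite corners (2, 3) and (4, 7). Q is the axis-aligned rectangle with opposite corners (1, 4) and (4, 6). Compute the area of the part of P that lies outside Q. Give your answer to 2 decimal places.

4.00

|P∩Q|: x∈[2,4], y∈[4,6] → 2·2 = 4.
|P| = 8.
|P ∖ Q| = |P| − |P∩Q| = 8 − 4 = 4.00.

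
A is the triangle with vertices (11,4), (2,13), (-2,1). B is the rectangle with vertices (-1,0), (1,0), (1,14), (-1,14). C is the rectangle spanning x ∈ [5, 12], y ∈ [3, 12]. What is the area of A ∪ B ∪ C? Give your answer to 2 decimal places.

By inclusion–exclusion:
Individual areas: |A| = 72, |B| = 28, |C| = 63.
|A∩B| = 11.0769.
|A∩C| = 21.8333.
|B∩C| = 0 (no overlap).
|A∩B∩C| = 0.
|A ∪ B ∪ C| = 163 − 32.9103 + 0 = 130.09.

130.09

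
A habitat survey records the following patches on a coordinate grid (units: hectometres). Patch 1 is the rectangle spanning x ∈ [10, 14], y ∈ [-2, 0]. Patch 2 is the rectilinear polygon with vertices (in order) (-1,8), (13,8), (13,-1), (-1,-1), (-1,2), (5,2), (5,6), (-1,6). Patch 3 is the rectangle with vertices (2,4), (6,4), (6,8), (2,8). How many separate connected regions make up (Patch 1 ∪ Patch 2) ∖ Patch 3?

(Patch 1 ∪ Patch 2) ∖ Patch 3 splits into 2 disjoint pieces (area 91, area 6).

2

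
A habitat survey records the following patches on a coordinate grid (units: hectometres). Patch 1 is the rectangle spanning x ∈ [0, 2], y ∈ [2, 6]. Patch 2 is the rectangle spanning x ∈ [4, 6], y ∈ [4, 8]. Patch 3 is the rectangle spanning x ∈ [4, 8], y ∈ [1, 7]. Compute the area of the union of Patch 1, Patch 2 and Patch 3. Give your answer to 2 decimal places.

34.00

By inclusion–exclusion:
Individual areas: |Patch 1| = 8, |Patch 2| = 8, |Patch 3| = 24.
|Patch 1∩Patch 2| = 0 (no overlap).
|Patch 1∩Patch 3| = 0 (no overlap).
|Patch 2∩Patch 3|: x∈[4,6], y∈[4,7] → 2·3 = 6.
|Patch 1∩Patch 2∩Patch 3| = 0.
|Patch 1 ∪ Patch 2 ∪ Patch 3| = 40 − 6 + 0 = 34.00.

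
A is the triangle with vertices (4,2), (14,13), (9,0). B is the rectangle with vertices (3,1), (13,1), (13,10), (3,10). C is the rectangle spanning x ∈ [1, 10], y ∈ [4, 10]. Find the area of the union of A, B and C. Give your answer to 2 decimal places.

105.80

By inclusion–exclusion:
Individual areas: |A| = 37.5, |B| = 90, |C| = 54.
|A∩B| = 33.6976.
|A∩C| = 9.6182.
|B∩C|: x∈[3,10], y∈[4,10] → 7·6 = 42.
|A∩B∩C| = 9.6182.
|A ∪ B ∪ C| = 181.5 − 85.3157 + 9.6182 = 105.80.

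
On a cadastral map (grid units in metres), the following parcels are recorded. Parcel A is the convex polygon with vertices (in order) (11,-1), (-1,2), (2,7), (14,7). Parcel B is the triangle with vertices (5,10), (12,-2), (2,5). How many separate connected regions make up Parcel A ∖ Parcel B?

2

Parcel A ∖ Parcel B splits into 2 disjoint pieces (area 25.45, area 27.4239).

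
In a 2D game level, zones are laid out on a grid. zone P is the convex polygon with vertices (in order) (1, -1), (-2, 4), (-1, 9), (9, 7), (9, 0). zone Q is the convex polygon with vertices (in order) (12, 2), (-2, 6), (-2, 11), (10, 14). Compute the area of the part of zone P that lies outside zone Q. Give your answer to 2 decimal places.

47.84

|zone P| = 86, |zone P∩zone Q| = 38.1641.
|zone P ∖ zone Q| = |zone P| − |zone P∩zone Q| = 86 − 38.1641 = 47.84.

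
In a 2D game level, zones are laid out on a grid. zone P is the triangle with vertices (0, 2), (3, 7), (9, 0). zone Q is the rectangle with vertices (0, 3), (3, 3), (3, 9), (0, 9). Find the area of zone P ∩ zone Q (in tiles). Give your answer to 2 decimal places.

The intersection is the polygon with vertices (3,7), (3,3), (0.6,3).
By the shoelace formula its area is 4.80.

4.80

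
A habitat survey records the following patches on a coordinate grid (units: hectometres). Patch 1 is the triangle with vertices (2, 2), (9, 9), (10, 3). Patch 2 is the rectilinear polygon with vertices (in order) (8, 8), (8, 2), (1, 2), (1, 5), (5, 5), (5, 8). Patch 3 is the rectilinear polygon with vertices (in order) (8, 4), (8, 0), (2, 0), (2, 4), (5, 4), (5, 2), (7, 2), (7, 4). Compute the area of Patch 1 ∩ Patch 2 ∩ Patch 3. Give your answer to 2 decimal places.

4.75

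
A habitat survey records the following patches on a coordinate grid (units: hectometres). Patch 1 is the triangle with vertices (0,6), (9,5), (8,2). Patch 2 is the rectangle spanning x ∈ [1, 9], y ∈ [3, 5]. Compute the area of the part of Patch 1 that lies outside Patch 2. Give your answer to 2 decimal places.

4.67

|Patch 1| = 14, |Patch 1∩Patch 2| = 9.3333.
|Patch 1 ∖ Patch 2| = |Patch 1| − |Patch 1∩Patch 2| = 14 − 9.3333 = 4.67.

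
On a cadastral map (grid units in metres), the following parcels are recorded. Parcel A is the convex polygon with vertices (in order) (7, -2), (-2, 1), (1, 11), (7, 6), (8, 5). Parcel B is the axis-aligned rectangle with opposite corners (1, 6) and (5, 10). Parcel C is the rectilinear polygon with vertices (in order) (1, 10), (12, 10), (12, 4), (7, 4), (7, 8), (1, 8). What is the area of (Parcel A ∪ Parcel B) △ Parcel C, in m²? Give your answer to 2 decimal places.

103.91

|Parcel A ∪ Parcel B| = 80.7667.
|(Parcel A ∪ Parcel B) ∩ Parcel C| = 9.4286.
|(Parcel A ∪ Parcel B) △ Parcel C| = 80.7667 + 42 − 18.8571 = 103.91.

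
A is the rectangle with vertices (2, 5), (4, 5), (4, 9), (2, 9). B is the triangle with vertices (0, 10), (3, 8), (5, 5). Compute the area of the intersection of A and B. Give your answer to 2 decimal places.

The intersection is the polygon with vertices (4,6), (2,8), (2,8.667), (3,8), (4,6.5).
By the shoelace formula its area is 1.58.

1.58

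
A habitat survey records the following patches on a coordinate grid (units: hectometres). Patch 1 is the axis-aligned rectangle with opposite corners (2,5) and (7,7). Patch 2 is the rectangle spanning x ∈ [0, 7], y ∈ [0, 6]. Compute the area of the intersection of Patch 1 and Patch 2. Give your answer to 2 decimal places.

5.00

|Patch 1∩Patch 2|: x∈[2,7], y∈[5,6] → 5·1 = 5.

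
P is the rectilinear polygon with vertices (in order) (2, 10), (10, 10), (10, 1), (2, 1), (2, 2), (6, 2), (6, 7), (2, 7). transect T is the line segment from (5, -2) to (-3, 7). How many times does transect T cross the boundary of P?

The segment meets the boundary at (2.333,1), (2,1.375).

2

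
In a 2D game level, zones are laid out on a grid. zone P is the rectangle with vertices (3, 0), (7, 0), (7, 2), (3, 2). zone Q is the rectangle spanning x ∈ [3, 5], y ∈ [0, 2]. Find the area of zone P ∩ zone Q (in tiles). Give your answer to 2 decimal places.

|zone P∩zone Q|: x∈[3,5], y∈[0,2] → 2·2 = 4.

4.00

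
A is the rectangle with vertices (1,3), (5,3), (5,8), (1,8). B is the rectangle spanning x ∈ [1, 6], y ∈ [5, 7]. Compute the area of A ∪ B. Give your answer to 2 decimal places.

22.00

By inclusion–exclusion:
Individual areas: |A| = 20, |B| = 10.
|A∩B|: x∈[1,5], y∈[5,7] → 4·2 = 8.
|A ∪ B| = 30 − 8 = 22.00.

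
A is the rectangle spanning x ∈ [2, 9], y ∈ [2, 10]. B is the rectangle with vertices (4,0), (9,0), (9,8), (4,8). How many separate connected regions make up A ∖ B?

A ∖ B is a single connected region.

1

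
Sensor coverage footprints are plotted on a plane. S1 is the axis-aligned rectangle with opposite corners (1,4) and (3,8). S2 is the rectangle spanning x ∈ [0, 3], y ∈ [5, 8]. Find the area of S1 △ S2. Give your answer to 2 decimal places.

5.00

|S1∩S2|: x∈[1,3], y∈[5,8] → 2·3 = 6.
|S1 △ S2| = |S1| + |S2| − 2·|S1∩S2| = 8 + 9 − 12 = 5.00.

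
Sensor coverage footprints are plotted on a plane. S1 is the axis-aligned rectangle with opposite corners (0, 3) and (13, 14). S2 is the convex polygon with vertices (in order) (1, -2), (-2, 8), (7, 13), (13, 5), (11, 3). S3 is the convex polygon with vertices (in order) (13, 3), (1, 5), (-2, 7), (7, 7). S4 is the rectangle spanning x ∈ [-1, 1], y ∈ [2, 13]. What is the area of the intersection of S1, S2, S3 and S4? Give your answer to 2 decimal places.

1.67

The intersection is the polygon with vertices (1,7), (1,5), (0,5.667), (0,7).
By the shoelace formula its area is 1.67.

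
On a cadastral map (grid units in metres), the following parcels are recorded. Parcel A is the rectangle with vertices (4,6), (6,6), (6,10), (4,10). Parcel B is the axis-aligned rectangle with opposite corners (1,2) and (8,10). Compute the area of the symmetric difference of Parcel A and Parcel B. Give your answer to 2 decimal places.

|Parcel A∩Parcel B|: x∈[4,6], y∈[6,10] → 2·4 = 8.
|Parcel A △ Parcel B| = |Parcel A| + |Parcel B| − 2·|Parcel A∩Parcel B| = 8 + 56 − 16 = 48.00.

48.00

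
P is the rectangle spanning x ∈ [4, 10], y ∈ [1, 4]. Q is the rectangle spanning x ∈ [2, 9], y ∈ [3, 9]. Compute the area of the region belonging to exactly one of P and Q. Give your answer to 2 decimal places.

|P∩Q|: x∈[4,9], y∈[3,4] → 5·1 = 5.
|P △ Q| = |P| + |Q| − 2·|P∩Q| = 18 + 42 − 10 = 50.00.

50.00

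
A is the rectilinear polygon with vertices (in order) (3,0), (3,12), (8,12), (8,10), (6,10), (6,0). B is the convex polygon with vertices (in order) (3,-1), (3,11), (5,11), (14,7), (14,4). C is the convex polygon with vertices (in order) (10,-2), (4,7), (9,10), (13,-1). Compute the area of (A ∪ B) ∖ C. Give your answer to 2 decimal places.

58.28

|A ∪ B| = 93.5205.
|(A ∪ B) ∩ C| = 35.2385.
|(A ∪ B) ∖ C| = 93.5205 − 35.2385 = 58.28.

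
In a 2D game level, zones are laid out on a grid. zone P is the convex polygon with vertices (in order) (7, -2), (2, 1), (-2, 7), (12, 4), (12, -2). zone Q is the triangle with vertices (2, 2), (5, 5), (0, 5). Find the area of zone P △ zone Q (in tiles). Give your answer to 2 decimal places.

66.00

|zone P| = 73.5, |zone Q| = 7.5, |zone P∩zone Q| = 7.5.
|zone P △ zone Q| = |zone P| + |zone Q| − 2·|zone P∩zone Q| = 73.5 + 7.5 − 15 = 66.00.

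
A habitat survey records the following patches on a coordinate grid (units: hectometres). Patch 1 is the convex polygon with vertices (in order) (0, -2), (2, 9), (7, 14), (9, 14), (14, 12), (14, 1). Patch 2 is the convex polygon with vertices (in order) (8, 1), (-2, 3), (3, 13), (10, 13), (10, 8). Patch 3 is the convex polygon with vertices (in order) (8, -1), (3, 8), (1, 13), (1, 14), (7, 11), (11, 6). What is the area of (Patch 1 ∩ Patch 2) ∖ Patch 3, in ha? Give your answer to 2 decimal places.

36.20

|Patch 1 ∩ Patch 2| = 81.4561.
|(Patch 1 ∩ Patch 2) ∩ Patch 3| = 45.2556.
|(Patch 1 ∩ Patch 2) ∖ Patch 3| = 81.4561 − 45.2556 = 36.20.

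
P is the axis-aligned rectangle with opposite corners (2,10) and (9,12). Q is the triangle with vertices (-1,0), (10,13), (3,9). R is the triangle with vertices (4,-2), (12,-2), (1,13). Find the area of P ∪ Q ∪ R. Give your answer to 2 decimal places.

85.05

By inclusion–exclusion:
Individual areas: |P| = 14, |Q| = 23.5, |R| = 60.
|P∩Q| = 3.6014.
|P∩R| = 0.9818.
|Q∩R| = 7.8635.
|P∩Q∩R| = 0.
|P ∪ Q ∪ R| = 97.5 − 12.4467 + 0 = 85.05.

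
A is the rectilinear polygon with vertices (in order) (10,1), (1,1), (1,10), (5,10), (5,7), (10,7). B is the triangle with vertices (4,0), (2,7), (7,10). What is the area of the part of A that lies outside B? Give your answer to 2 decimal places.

49.24

|A| = 66, |A∩B| = 16.7571.
|A ∖ B| = |A| − |A∩B| = 66 − 16.7571 = 49.24.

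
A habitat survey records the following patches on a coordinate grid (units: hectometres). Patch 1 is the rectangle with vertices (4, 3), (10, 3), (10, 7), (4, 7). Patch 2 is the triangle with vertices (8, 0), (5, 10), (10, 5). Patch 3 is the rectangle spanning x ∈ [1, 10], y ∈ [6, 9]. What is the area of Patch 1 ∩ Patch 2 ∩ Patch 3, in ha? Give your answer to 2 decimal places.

2.45

The intersection is the polygon with vertices (9,6), (6.2,6), (5.9,7), (8,7).
By the shoelace formula its area is 2.45.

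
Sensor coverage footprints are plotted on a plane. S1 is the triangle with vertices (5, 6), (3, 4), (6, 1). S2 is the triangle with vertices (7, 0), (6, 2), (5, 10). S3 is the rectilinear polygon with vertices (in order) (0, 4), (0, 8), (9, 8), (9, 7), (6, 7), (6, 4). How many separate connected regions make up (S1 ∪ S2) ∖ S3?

3

(S1 ∪ S2) ∖ S3 splits into 3 disjoint pieces (area 3.6, area 1.75, area 0.15).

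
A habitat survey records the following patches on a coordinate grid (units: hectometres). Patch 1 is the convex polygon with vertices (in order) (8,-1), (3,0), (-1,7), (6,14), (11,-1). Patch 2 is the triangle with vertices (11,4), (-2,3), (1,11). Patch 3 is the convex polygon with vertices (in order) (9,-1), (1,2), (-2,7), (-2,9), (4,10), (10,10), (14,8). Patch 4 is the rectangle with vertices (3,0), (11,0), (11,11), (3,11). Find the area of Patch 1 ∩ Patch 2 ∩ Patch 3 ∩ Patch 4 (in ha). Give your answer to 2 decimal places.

23.49

The intersection is the polygon with vertices (8.826,5.522), (9.375,3.875), (3,3.385), (3,9.6).
By the shoelace formula its area is 23.49.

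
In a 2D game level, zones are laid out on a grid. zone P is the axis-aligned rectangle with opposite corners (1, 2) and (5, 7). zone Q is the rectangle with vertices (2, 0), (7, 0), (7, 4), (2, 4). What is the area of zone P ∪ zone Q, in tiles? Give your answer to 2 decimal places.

By inclusion–exclusion:
Individual areas: |zone P| = 20, |zone Q| = 20.
|zone P∩zone Q|: x∈[2,5], y∈[2,4] → 3·2 = 6.
|zone P ∪ zone Q| = 40 − 6 = 34.00.

34.00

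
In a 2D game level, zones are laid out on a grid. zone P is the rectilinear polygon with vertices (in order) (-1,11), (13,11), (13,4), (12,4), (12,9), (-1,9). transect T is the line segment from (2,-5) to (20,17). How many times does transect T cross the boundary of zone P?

The segment meets the boundary at (13,8.444), (12,7.222).

2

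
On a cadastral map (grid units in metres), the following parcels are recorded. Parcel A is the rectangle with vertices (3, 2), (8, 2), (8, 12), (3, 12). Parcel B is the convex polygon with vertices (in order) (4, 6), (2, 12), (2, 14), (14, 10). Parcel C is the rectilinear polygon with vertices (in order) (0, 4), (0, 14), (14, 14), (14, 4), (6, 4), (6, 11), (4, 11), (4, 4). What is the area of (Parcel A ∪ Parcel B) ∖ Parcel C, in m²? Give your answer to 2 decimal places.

|Parcel A ∪ Parcel B| = 70.7.
|(Parcel A ∪ Parcel B) ∩ Parcel C| = 46.7.
|(Parcel A ∪ Parcel B) ∖ Parcel C| = 70.7 − 46.7 = 24.00.

24.00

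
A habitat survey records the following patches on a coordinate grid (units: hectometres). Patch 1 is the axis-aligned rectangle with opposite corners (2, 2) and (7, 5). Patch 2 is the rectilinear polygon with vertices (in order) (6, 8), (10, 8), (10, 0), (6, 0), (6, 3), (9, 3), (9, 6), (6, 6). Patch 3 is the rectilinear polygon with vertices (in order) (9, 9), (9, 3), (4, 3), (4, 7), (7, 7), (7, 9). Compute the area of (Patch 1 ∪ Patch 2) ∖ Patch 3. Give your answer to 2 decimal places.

26.00

|Patch 1 ∪ Patch 2| = 37.
|(Patch 1 ∪ Patch 2) ∩ Patch 3| = 11.
|(Patch 1 ∪ Patch 2) ∖ Patch 3| = 37 − 11 = 26.00.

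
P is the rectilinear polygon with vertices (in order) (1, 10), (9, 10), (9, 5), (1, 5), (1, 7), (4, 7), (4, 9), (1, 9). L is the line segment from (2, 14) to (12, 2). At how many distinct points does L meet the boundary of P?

The segment meets the boundary at (9,5.6), (5.333,10).

2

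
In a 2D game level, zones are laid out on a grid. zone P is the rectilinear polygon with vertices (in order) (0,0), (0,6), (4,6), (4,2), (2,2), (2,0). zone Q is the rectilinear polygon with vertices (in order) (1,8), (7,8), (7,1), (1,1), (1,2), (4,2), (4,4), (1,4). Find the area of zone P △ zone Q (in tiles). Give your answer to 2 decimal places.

|zone P| = 20, |zone Q| = 36, |zone P∩zone Q| = 7.
|zone P △ zone Q| = |zone P| + |zone Q| − 2·|zone P∩zone Q| = 20 + 36 − 14 = 42.00.

42.00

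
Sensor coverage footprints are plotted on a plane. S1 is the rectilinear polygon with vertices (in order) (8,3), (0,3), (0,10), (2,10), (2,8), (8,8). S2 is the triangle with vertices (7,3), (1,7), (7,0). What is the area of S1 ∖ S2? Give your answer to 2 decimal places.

38.86

|S1| = 44, |S1∩S2| = 5.1429.
|S1 ∖ S2| = |S1| − |S1∩S2| = 44 − 5.1429 = 38.86.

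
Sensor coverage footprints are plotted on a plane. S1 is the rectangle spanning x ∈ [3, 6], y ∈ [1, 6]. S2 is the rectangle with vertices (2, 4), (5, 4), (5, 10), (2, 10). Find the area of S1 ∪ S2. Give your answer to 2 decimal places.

29.00

By inclusion–exclusion:
Individual areas: |S1| = 15, |S2| = 18.
|S1∩S2|: x∈[3,5], y∈[4,6] → 2·2 = 4.
|S1 ∪ S2| = 33 − 4 = 29.00.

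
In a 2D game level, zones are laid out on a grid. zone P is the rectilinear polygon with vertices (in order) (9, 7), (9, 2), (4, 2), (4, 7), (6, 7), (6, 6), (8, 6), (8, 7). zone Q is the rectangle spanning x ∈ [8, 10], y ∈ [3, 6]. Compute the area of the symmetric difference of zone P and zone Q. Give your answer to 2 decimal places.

|zone P| = 23, |zone Q| = 6, |zone P∩zone Q| = 3.
|zone P △ zone Q| = |zone P| + |zone Q| − 2·|zone P∩zone Q| = 23 + 6 − 6 = 23.00.

23.00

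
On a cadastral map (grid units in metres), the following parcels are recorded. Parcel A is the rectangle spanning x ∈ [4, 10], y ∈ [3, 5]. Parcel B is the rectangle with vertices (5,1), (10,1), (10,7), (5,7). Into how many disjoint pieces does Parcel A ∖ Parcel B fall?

Parcel A ∖ Parcel B is a single connected region.

1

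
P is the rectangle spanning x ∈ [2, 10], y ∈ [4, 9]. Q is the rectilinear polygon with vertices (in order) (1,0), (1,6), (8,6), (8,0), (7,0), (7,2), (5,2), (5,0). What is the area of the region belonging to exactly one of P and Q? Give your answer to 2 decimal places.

54.00

|P| = 40, |Q| = 38, |P∩Q| = 12.
|P △ Q| = |P| + |Q| − 2·|P∩Q| = 40 + 38 − 24 = 54.00.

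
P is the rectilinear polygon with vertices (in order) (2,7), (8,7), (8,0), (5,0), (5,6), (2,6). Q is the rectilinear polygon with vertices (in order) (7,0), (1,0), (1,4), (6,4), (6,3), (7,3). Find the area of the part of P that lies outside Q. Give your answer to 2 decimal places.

17.00

|P| = 24, |P∩Q| = 7.
|P ∖ Q| = |P| − |P∩Q| = 24 − 7 = 17.00.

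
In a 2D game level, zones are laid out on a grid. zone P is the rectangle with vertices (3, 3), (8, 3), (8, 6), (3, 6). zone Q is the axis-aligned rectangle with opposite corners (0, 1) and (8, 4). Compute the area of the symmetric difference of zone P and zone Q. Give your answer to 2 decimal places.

|zone P∩zone Q|: x∈[3,8], y∈[3,4] → 5·1 = 5.
|zone P △ zone Q| = |zone P| + |zone Q| − 2·|zone P∩zone Q| = 15 + 24 − 10 = 29.00.

29.00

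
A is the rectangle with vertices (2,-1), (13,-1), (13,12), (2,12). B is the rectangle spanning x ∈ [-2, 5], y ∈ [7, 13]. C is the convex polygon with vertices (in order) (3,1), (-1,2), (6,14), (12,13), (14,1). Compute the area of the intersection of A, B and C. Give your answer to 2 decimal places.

8.12

The intersection is the polygon with vertices (5,12), (5,7), (2,7), (2,7.143), (4.833,12).
By the shoelace formula its area is 8.12.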